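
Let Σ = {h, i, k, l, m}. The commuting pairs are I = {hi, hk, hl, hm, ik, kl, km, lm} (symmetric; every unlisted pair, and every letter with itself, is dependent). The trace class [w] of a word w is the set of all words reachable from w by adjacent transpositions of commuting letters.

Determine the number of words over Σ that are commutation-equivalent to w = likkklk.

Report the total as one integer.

drop 0:l onto floor
drop 1:i onto {0:l}
drop 2:k onto floor
drop 3:k onto {2:k}
drop 4:k onto {3:k}
drop 5:l onto {1:i}
drop 6:k onto {4:k}
ground layer = {0:l, 2:k}
drop-orders for the pieces not yet dropped (sum over which currently-grounded one goes next):
  1 to go: {5} 1  {6} 1
  2 to go: {1,5} 1  {4,6} 1  {5,6} 2
  3 to go: {0,1,5} 1  {1,5,6} 3  {3,4,6} 1  {4,5,6} 3
  4 to go: {0,1,5,6} 4  {1,4,5,6} 6  {2,3,4,6} 1  {3,4,5,6} 4
  5 to go: {0,1,4,5,6} 10  {1,3,4,5,6} 10  {2,3,4,5,6} 5
  if 0:l drops first: 15 orders
  if 2:k drops first: 20 orders
heap linearizations: 35

35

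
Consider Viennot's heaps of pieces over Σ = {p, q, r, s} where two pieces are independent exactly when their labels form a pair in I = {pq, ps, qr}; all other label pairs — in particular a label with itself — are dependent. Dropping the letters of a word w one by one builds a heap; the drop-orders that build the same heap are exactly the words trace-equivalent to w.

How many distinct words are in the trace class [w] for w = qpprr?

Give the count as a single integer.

5

0(q) covers ∅
1(p) covers ∅
2(p) covers 1:p
3(r) covers 2:p
4(r) covers 3:r
floor of heap: 0:q, 1:p
completions by unplaced set U, small U first (add the entries for U minus each lowest piece of U):
  |U|=1: {0}:1  {4}:1
  |U|=2: {0,4}:2  {3,4}:1
  |U|=3: {0,3,4}:3  {2,3,4}:1
  start at 0(q): 1
  start at 1(p): 4
sum over floor = 5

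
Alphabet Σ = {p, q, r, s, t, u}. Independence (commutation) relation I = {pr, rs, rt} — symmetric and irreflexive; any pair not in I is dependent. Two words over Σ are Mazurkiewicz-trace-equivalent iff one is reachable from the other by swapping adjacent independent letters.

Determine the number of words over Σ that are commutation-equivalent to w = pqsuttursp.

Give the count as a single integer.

0(p) covers ∅
1(q) covers 0:p
2(s) covers 1:q
3(u) covers 2:s
4(t) covers 3:u
5(t) covers 4:t
6(u) covers 5:t
7(r) covers 6:u
8(s) covers 6:u
9(p) covers 8:s
floor of heap: 0:p
completions by unplaced set U, small U first (add the entries for U minus each lowest piece of U):
  |U|=1: {7}:1  {9}:1
  |U|=2: {7,9}:2  {8,9}:1
  |U|=3: {7,8,9}:3
  |U|=4: {6,7,8,9}:3
  |U|=5: {5,6,7,8,9}:3
  |U|=6: {4,5,6,7,8,9}:3
  |U|=7: {3,4,5,6,7,8,9}:3
  |U|=8: {2,3,4,5,6,7,8,9}:3
  start at 0(p): 3

3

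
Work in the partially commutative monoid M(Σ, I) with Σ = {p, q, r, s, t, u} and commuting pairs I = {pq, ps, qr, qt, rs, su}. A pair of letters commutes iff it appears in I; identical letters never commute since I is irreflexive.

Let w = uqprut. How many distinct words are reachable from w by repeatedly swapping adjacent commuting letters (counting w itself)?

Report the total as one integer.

3

piece 0:u — minimal
piece 1:q rests on {0:u}
piece 2:p rests on {0:u}
piece 3:r rests on {2:p}
piece 4:u rests on {1:q, 3:r}
piece 5:t rests on {4:u}
minimal pieces: {0:u}
ways to finish when only these pieces remain (= sum over removing one remaining piece with nothing left below it):
  1 left: {5}→1
  2 left: {4,5}→1
  3 left: {1,4,5}→1  {3,4,5}→1
  4 left: {1,3,4,5}→2  {2,3,4,5}→1
  placing 0:u first → 3 extensions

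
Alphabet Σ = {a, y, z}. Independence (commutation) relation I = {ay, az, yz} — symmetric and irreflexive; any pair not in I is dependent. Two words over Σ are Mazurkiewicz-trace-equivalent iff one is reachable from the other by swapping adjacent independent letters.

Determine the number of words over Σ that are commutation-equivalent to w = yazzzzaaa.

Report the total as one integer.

630

0(y) covers ∅
1(a) covers ∅
2(z) covers ∅
3(z) covers 2:z
4(z) covers 3:z
5(z) covers 4:z
6(a) covers 1:a
7(a) covers 6:a
8(a) covers 7:a
floor of heap: 0:y, 1:a, 2:z
completions by unplaced set U, small U first (add the entries for U minus each lowest piece of U):
  |U|=1: {0}:1  {5}:1  {8}:1
  |U|=2: {0,5}:2  {0,8}:2  {4,5}:1  {5,8}:2  {7,8}:1
  |U|=3: {0,4,5}:3  {0,5,8}:6  {0,7,8}:3  {3,4,5}:1  {4,5,8}:3  {5,7,8}:3  {6,7,8}:1
  |U|=4: {0,3,4,5}:4  {0,4,5,8}:12  {0,5,7,8}:12  {0,6,7,8}:4  {1,6,7,8}:1  {2,3,4,5}:1  {3,4,5,8}:4  {4,5,7,8}:6  {5,6,7,8}:4
  |U|=5: {0,1,6,7,8}:5  {0,2,3,4,5}:5  {0,3,4,5,8}:20  {0,4,5,7,8}:30  {0,5,6,7,8}:20  {1,5,6,7,8}:5  {2,3,4,5,8}:5  {3,4,5,7,8}:10  {4,5,6,7,8}:10
  |U|=6: {0,1,5,6,7,8}:30  {0,2,3,4,5,8}:30  {0,3,4,5,7,8}:60  {0,4,5,6,7,8}:60  {1,4,5,6,7,8}:15  {2,3,4,5,7,8}:15  {3,4,5,6,7,8}:20
  |U|=7: {0,1,4,5,6,7,8}:105  {0,2,3,4,5,7,8}:105  {0,3,4,5,6,7,8}:140  {1,3,4,5,6,7,8}:35  {2,3,4,5,6,7,8}:35
  start at 0(y): 70
  start at 1(a): 280
  start at 2(z): 280
sum over floor = 630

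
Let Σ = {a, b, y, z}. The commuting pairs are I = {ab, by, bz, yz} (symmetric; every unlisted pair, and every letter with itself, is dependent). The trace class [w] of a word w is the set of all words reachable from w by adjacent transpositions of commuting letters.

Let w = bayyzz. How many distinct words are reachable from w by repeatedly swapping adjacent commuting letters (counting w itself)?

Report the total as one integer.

0(b) covers ∅
1(a) covers ∅
2(y) covers 1:a
3(y) covers 2:y
4(z) covers 1:a
5(z) covers 4:z
floor of heap: 0:b, 1:a
completions by unplaced set U, small U first (add the entries for U minus each lowest piece of U):
  |U|=1: {0}:1  {3}:1  {5}:1
  |U|=2: {0,3}:2  {0,5}:2  {2,3}:1  {3,5}:2  {4,5}:1
  |U|=3: {0,2,3}:3  {0,3,5}:6  {0,4,5}:3  {2,3,5}:3  {3,4,5}:3
  |U|=4: {0,2,3,5}:12  {0,3,4,5}:12  {2,3,4,5}:6
  start at 0(b): 6
  start at 1(a): 30
sum over floor = 36

36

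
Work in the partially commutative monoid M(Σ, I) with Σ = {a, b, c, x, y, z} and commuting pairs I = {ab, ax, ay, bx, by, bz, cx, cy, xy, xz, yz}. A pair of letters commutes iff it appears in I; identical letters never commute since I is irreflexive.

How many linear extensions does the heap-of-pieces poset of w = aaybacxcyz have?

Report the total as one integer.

0(a) covers ∅
1(a) covers 0:a
2(y) covers ∅
3(b) covers ∅
4(a) covers 1:a
5(c) covers 3:b, 4:a
6(x) covers ∅
7(c) covers 5:c
8(y) covers 2:y
9(z) covers 7:c
floor of heap: 0:a, 2:y, 3:b, 6:x
completions by unplaced set U, small U first (add the entries for U minus each lowest piece of U):
  |U|=1: {6}:1  {8}:1  {9}:1
  |U|=2: {2,8}:1  {6,8}:2  {6,9}:2  {7,9}:1  {8,9}:2
  |U|=3: {2,6,8}:3  {2,8,9}:3  {5,7,9}:1  {6,7,9}:3  {6,8,9}:6  {7,8,9}:3
  |U|=4: {2,6,8,9}:12  {2,7,8,9}:6  {3,5,7,9}:1  {4,5,7,9}:1  {5,6,7,9}:4  {5,7,8,9}:4  {6,7,8,9}:12
  |U|=5: {1,4,5,7,9}:1  {2,5,7,8,9}:10  {2,6,7,8,9}:30  {3,4,5,7,9}:2  {3,5,6,7,9}:5  {3,5,7,8,9}:5  {4,5,6,7,9}:5  {4,5,7,8,9}:5  {5,6,7,8,9}:20
  |U|=6: {0,1,4,5,7,9}:1  {1,3,4,5,7,9}:3  {1,4,5,6,7,9}:6  {1,4,5,7,8,9}:6  {2,3,5,7,8,9}:15  {2,4,5,7,8,9}:15  {2,5,6,7,8,9}:60  {3,4,5,6,7,9}:12  {3,4,5,7,8,9}:12  {3,5,6,7,8,9}:30  {4,5,6,7,8,9}:30
  |U|=7: {0,1,3,4,5,7,9}:4  {0,1,4,5,6,7,9}:7  {0,1,4,5,7,8,9}:7  {1,2,4,5,7,8,9}:21  {1,3,4,5,6,7,9}:21  {1,3,4,5,7,8,9}:21  {1,4,5,6,7,8,9}:42  {2,3,4,5,7,8,9}:42  {2,3,5,6,7,8,9}:105  {2,4,5,6,7,8,9}:105  {3,4,5,6,7,8,9}:84
  |U|=8: {0,1,2,4,5,7,8,9}:28  {0,1,3,4,5,6,7,9}:32  {0,1,3,4,5,7,8,9}:32  {0,1,4,5,6,7,8,9}:56  {1,2,3,4,5,7,8,9}:84  {1,2,4,5,6,7,8,9}:168  {1,3,4,5,6,7,8,9}:168  {2,3,4,5,6,7,8,9}:336
  start at 0(a): 756
  start at 2(y): 288
  start at 3(b): 252
  start at 6(x): 144
sum over floor = 1440

1440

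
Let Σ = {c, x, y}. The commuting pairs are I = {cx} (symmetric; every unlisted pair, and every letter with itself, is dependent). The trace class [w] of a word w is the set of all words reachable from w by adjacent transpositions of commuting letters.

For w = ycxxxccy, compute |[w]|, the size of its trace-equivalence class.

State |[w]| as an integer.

drop 0:y onto floor
drop 1:c onto {0:y}
drop 2:x onto {0:y}
drop 3:x onto {2:x}
drop 4:x onto {3:x}
drop 5:c onto {1:c}
drop 6:c onto {5:c}
drop 7:y onto {4:x, 6:c}
ground layer = {0:y}
drop-orders for the pieces not yet dropped (sum over which currently-grounded one goes next):
  1 to go: {7} 1
  2 to go: {4,7} 1  {6,7} 1
  3 to go: {3,4,7} 1  {4,6,7} 2  {5,6,7} 1
  4 to go: {1,5,6,7} 1  {2,3,4,7} 1  {3,4,6,7} 3  {4,5,6,7} 3
  5 to go: {1,4,5,6,7} 4  {2,3,4,6,7} 4  {3,4,5,6,7} 6
  6 to go: {1,3,4,5,6,7} 10  {2,3,4,5,6,7} 10
  if 0:y drops first: 20 orders

20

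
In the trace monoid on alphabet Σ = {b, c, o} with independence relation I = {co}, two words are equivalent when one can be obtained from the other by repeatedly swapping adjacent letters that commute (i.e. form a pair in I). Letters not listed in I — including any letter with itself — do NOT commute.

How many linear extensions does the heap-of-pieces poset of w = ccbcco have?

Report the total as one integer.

#0=c has no predecessor
#1=c depends on [0:c]
#2=b depends on [1:c]
#3=c depends on [2:b]
#4=c depends on [3:c]
#5=o depends on [2:b]
sources: [0:c]
N(rest) = Σ N(rest − s) over sources s of rest; N(one piece) = 1:
  size 1 → [4]=1  [5]=1
  size 2 → [3,4]=1  [4,5]=2
  size 3 → [3,4,5]=3
  size 4 → [2,3,4,5]=3
  first=0(c) contributes 3

3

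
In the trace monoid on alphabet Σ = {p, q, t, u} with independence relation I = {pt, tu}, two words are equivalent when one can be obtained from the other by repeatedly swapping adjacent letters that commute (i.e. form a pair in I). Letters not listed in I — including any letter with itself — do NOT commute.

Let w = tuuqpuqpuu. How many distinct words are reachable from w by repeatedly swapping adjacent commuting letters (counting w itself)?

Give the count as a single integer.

3

piece 0:t — minimal
piece 1:u — minimal
piece 2:u rests on {1:u}
piece 3:q rests on {0:t, 2:u}
piece 4:p rests on {3:q}
piece 5:u rests on {4:p}
piece 6:q rests on {5:u}
piece 7:p rests on {6:q}
piece 8:u rests on {7:p}
piece 9:u rests on {8:u}
minimal pieces: {0:t, 1:u}
ways to finish when only these pieces remain (= sum over removing one remaining piece with nothing left below it):
  1 left: {9}→1
  2 left: {8,9}→1
  3 left: {7,8,9}→1
  4 left: {6,7,8,9}→1
  5 left: {5,6,7,8,9}→1
  6 left: {4,5,6,7,8,9}→1
  7 left: {3,4,5,6,7,8,9}→1
  8 left: {0,3,4,5,6,7,8,9}→1  {2,3,4,5,6,7,8,9}→1
  placing 0:t first → 1 extensions
  placing 1:u first → 2 extensions
total linear extensions = 3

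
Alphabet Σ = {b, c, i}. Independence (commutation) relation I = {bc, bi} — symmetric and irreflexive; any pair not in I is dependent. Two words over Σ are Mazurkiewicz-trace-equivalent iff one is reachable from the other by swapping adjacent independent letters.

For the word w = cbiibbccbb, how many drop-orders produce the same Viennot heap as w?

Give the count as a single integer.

252

#0=c has no predecessor
#1=b has no predecessor
#2=i depends on [0:c]
#3=i depends on [2:i]
#4=b depends on [1:b]
#5=b depends on [4:b]
#6=c depends on [3:i]
#7=c depends on [6:c]
#8=b depends on [5:b]
#9=b depends on [8:b]
sources: [0:c, 1:b]
N(rest) = Σ N(rest − s) over sources s of rest; N(one piece) = 1:
  size 1 → [7]=1  [9]=1
  size 2 → [6,7]=1  [7,9]=2  [8,9]=1
  size 3 → [3,6,7]=1  [5,8,9]=1  [6,7,9]=3  [7,8,9]=3
  size 4 → [2,3,6,7]=1  [3,6,7,9]=4  [4,5,8,9]=1  [5,7,8,9]=4  [6,7,8,9]=6
  size 5 → [0,2,3,6,7]=1  [1,4,5,8,9]=1  [2,3,6,7,9]=5  [3,6,7,8,9]=10  [4,5,7,8,9]=5  [5,6,7,8,9]=10
  size 6 → [0,2,3,6,7,9]=6  [1,4,5,7,8,9]=6  [2,3,6,7,8,9]=15  [3,5,6,7,8,9]=20  [4,5,6,7,8,9]=15
  size 7 → [0,2,3,6,7,8,9]=21  [1,4,5,6,7,8,9]=21  [2,3,5,6,7,8,9]=35  [3,4,5,6,7,8,9]=35
  size 8 → [0,2,3,5,6,7,8,9]=56  [1,3,4,5,6,7,8,9]=56  [2,3,4,5,6,7,8,9]=70
  first=0(c) contributes 126
  first=1(b) contributes 126
|[w]| = 252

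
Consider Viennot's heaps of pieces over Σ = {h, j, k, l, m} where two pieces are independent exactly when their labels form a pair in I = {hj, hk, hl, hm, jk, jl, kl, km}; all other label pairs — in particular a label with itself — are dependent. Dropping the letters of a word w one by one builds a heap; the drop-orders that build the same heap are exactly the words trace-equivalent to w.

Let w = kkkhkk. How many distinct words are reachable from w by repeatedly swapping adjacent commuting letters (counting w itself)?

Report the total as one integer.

drop 0:k onto floor
drop 1:k onto {0:k}
drop 2:k onto {1:k}
drop 3:h onto floor
drop 4:k onto {2:k}
drop 5:k onto {4:k}
ground layer = {0:k, 3:h}
drop-orders for the pieces not yet dropped (sum over which currently-grounded one goes next):
  1 to go: {3} 1  {5} 1
  2 to go: {3,5} 2  {4,5} 1
  3 to go: {2,4,5} 1  {3,4,5} 3
  4 to go: {1,2,4,5} 1  {2,3,4,5} 4
  if 0:k drops first: 5 orders
  if 3:h drops first: 1 orders
heap linearizations: 6

6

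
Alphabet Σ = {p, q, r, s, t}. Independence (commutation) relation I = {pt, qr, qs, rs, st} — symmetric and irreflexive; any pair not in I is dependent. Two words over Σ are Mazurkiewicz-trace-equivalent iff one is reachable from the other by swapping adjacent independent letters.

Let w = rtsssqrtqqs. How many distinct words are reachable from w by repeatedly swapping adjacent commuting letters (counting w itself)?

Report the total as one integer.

660

piece 0:r — minimal
piece 1:t rests on {0:r}
piece 2:s — minimal
piece 3:s rests on {2:s}
piece 4:s rests on {3:s}
piece 5:q rests on {1:t}
piece 6:r rests on {1:t}
piece 7:t rests on {5:q, 6:r}
piece 8:q rests on {7:t}
piece 9:q rests on {8:q}
piece 10:s rests on {4:s}
minimal pieces: {0:r, 2:s}
ways to finish when only these pieces remain (= sum over removing one remaining piece with nothing left below it):
  1 left: {9}→1  {10}→1
  2 left: {4,10}→1  {8,9}→1  {9,10}→2
  3 left: {3,4,10}→1  {4,9,10}→3  {7,8,9}→1  {8,9,10}→3
  4 left: {2,3,4,10}→1  {3,4,9,10}→4  {4,8,9,10}→6  {5,7,8,9}→1  {6,7,8,9}→1  {7,8,9,10}→4
  5 left: {2,3,4,9,10}→5  {3,4,8,9,10}→10  {4,7,8,9,10}→10  {5,6,7,8,9}→2  {5,7,8,9,10}→5  {6,7,8,9,10}→5
  6 left: {1,5,6,7,8,9}→2  {2,3,4,8,9,10}→15  {3,4,7,8,9,10}→20  {4,5,7,8,9,10}→15  {4,6,7,8,9,10}→15  {5,6,7,8,9,10}→12
  7 left: {0,1,5,6,7,8,9}→2  {1,5,6,7,8,9,10}→14  {2,3,4,7,8,9,10}→35  {3,4,5,7,8,9,10}→35  {3,4,6,7,8,9,10}→35  {4,5,6,7,8,9,10}→42
  8 left: {0,1,5,6,7,8,9,10}→16  {1,4,5,6,7,8,9,10}→56  {2,3,4,5,7,8,9,10}→70  {2,3,4,6,7,8,9,10}→70  {3,4,5,6,7,8,9,10}→112
  9 left: {0,1,4,5,6,7,8,9,10}→72  {1,3,4,5,6,7,8,9,10}→168  {2,3,4,5,6,7,8,9,10}→252
  placing 0:r first → 420 extensions
  placing 2:s first → 240 extensions
total linear extensions = 660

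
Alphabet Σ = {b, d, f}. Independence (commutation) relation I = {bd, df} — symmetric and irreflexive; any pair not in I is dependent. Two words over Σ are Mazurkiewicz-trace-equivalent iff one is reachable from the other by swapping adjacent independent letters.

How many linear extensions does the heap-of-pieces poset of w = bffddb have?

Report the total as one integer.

15

#0=b has no predecessor
#1=f depends on [0:b]
#2=f depends on [1:f]
#3=d has no predecessor
#4=d depends on [3:d]
#5=b depends on [2:f]
sources: [0:b, 3:d]
N(rest) = Σ N(rest − s) over sources s of rest; N(one piece) = 1:
  size 1 → [4]=1  [5]=1
  size 2 → [2,5]=1  [3,4]=1  [4,5]=2
  size 3 → [1,2,5]=1  [2,4,5]=3  [3,4,5]=3
  size 4 → [0,1,2,5]=1  [1,2,4,5]=4  [2,3,4,5]=6
  first=0(b) contributes 10
  first=3(d) contributes 5
|[w]| = 15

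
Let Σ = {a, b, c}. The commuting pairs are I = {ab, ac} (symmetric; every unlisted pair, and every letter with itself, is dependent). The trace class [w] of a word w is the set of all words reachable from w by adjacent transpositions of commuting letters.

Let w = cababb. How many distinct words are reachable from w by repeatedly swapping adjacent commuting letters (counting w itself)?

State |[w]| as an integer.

drop 0:c onto floor
drop 1:a onto floor
drop 2:b onto {0:c}
drop 3:a onto {1:a}
drop 4:b onto {2:b}
drop 5:b onto {4:b}
ground layer = {0:c, 1:a}
drop-orders for the pieces not yet dropped (sum over which currently-grounded one goes next):
  1 to go: {3} 1  {5} 1
  2 to go: {1,3} 1  {3,5} 2  {4,5} 1
  3 to go: {1,3,5} 3  {2,4,5} 1  {3,4,5} 3
  4 to go: {0,2,4,5} 1  {1,3,4,5} 6  {2,3,4,5} 4
  if 0:c drops first: 10 orders
  if 1:a drops first: 5 orders
heap linearizations: 15

15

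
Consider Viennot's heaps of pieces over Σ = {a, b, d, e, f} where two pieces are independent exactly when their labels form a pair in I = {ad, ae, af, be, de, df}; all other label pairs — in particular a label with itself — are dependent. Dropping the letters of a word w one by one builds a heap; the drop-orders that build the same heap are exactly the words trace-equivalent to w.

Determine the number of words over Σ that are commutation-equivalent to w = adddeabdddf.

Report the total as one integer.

340

#0=a has no predecessor
#1=d has no predecessor
#2=d depends on [1:d]
#3=d depends on [2:d]
#4=e has no predecessor
#5=a depends on [0:a]
#6=b depends on [3:d, 5:a]
#7=d depends on [6:b]
#8=d depends on [7:d]
#9=d depends on [8:d]
#10=f depends on [4:e, 6:b]
sources: [0:a, 1:d, 4:e]
N(rest) = Σ N(rest − s) over sources s of rest; N(one piece) = 1:
  size 1 → [9]=1  [10]=1
  size 2 → [4,10]=1  [8,9]=1  [9,10]=2
  size 3 → [4,9,10]=3  [7,8,9]=1  [8,9,10]=3
  size 4 → [4,8,9,10]=6  [7,8,9,10]=4
  size 5 → [4,7,8,9,10]=10  [6,7,8,9,10]=4
  size 6 → [3,6,7,8,9,10]=4  [4,6,7,8,9,10]=14  [5,6,7,8,9,10]=4
  size 7 → [0,5,6,7,8,9,10]=4  [2,3,6,7,8,9,10]=4  [3,4,6,7,8,9,10]=18  [3,5,6,7,8,9,10]=8  [4,5,6,7,8,9,10]=18
  size 8 → [0,3,5,6,7,8,9,10]=12  [0,4,5,6,7,8,9,10]=22  [1,2,3,6,7,8,9,10]=4  [2,3,4,6,7,8,9,10]=22  [2,3,5,6,7,8,9,10]=12  [3,4,5,6,7,8,9,10]=44
  size 9 → [0,2,3,5,6,7,8,9,10]=24  [0,3,4,5,6,7,8,9,10]=78  [1,2,3,4,6,7,8,9,10]=26  [1,2,3,5,6,7,8,9,10]=16  [2,3,4,5,6,7,8,9,10]=78
  first=0(a) contributes 120
  first=1(d) contributes 180
  first=4(e) contributes 40
|[w]| = 340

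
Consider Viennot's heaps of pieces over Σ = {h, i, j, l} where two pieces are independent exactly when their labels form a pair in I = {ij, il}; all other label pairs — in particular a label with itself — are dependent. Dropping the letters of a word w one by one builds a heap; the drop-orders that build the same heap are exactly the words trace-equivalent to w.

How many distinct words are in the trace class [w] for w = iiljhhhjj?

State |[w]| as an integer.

6

drop 0:i onto floor
drop 1:i onto {0:i}
drop 2:l onto floor
drop 3:j onto {2:l}
drop 4:h onto {1:i, 3:j}
drop 5:h onto {4:h}
drop 6:h onto {5:h}
drop 7:j onto {6:h}
drop 8:j onto {7:j}
ground layer = {0:i, 2:l}
drop-orders for the pieces not yet dropped (sum over which currently-grounded one goes next):
  1 to go: {8} 1
  2 to go: {7,8} 1
  3 to go: {6,7,8} 1
  4 to go: {5,6,7,8} 1
  5 to go: {4,5,6,7,8} 1
  6 to go: {1,4,5,6,7,8} 1  {3,4,5,6,7,8} 1
  7 to go: {0,1,4,5,6,7,8} 1  {1,3,4,5,6,7,8} 2  {2,3,4,5,6,7,8} 1
  if 0:i drops first: 3 orders
  if 2:l drops first: 3 orders
heap linearizations: 6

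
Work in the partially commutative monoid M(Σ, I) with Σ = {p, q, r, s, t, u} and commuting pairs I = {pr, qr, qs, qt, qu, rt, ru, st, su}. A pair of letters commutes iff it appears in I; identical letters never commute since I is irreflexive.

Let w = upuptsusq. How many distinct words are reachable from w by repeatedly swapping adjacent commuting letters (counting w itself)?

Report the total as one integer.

30

drop 0:u onto floor
drop 1:p onto {0:u}
drop 2:u onto {1:p}
drop 3:p onto {2:u}
drop 4:t onto {3:p}
drop 5:s onto {3:p}
drop 6:u onto {4:t}
drop 7:s onto {5:s}
drop 8:q onto {3:p}
ground layer = {0:u}
drop-orders for the pieces not yet dropped (sum over which currently-grounded one goes next):
  1 to go: {6} 1  {7} 1  {8} 1
  2 to go: {4,6} 1  {5,7} 1  {6,7} 2  {6,8} 2  {7,8} 2
  3 to go: {4,6,7} 3  {4,6,8} 3  {5,6,7} 3  {5,7,8} 3  {6,7,8} 6
  4 to go: {4,5,6,7} 6  {4,6,7,8} 12  {5,6,7,8} 12
  5 to go: {4,5,6,7,8} 30
  6 to go: {3,4,5,6,7,8} 30
  7 to go: {2,3,4,5,6,7,8} 30
  if 0:u drops first: 30 orders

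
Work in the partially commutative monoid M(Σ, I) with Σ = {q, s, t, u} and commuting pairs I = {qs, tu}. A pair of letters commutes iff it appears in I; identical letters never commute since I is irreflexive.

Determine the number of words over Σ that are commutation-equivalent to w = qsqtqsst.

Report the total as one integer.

#0=q has no predecessor
#1=s has no predecessor
#2=q depends on [0:q]
#3=t depends on [1:s, 2:q]
#4=q depends on [3:t]
#5=s depends on [3:t]
#6=s depends on [5:s]
#7=t depends on [4:q, 6:s]
sources: [0:q, 1:s]
N(rest) = Σ N(rest − s) over sources s of rest; N(one piece) = 1:
  size 1 → [7]=1
  size 2 → [4,7]=1  [6,7]=1
  size 3 → [4,6,7]=2  [5,6,7]=1
  size 4 → [4,5,6,7]=3
  size 5 → [3,4,5,6,7]=3
  size 6 → [1,3,4,5,6,7]=3  [2,3,4,5,6,7]=3
  first=0(q) contributes 6
  first=1(s) contributes 3
|[w]| = 9

9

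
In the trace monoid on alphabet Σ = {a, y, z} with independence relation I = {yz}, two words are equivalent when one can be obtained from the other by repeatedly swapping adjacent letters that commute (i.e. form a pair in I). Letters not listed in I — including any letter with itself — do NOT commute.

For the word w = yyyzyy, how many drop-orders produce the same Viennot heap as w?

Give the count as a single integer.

0(y) covers ∅
1(y) covers 0:y
2(y) covers 1:y
3(z) covers ∅
4(y) covers 2:y
5(y) covers 4:y
floor of heap: 0:y, 3:z
completions by unplaced set U, small U first (add the entries for U minus each lowest piece of U):
  |U|=1: {3}:1  {5}:1
  |U|=2: {3,5}:2  {4,5}:1
  |U|=3: {2,4,5}:1  {3,4,5}:3
  |U|=4: {1,2,4,5}:1  {2,3,4,5}:4
  start at 0(y): 5
  start at 3(z): 1
sum over floor = 6

6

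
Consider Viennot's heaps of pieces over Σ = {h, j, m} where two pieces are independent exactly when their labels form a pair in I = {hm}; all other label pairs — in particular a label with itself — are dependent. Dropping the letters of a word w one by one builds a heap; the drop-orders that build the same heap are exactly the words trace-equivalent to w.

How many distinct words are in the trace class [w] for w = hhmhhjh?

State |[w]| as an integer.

#0=h has no predecessor
#1=h depends on [0:h]
#2=m has no predecessor
#3=h depends on [1:h]
#4=h depends on [3:h]
#5=j depends on [2:m, 4:h]
#6=h depends on [5:j]
sources: [0:h, 2:m]
N(rest) = Σ N(rest − s) over sources s of rest; N(one piece) = 1:
  size 1 → [6]=1
  size 2 → [5,6]=1
  size 3 → [2,5,6]=1  [4,5,6]=1
  size 4 → [2,4,5,6]=2  [3,4,5,6]=1
  size 5 → [1,3,4,5,6]=1  [2,3,4,5,6]=3
  first=0(h) contributes 4
  first=2(m) contributes 1
|[w]| = 5

5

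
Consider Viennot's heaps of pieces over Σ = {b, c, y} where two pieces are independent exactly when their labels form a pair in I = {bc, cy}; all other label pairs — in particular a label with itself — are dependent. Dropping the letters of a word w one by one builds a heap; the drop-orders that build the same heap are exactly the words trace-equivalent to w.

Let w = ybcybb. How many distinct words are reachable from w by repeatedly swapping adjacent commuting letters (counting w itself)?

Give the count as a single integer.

piece 0:y — minimal
piece 1:b rests on {0:y}
piece 2:c — minimal
piece 3:y rests on {1:b}
piece 4:b rests on {3:y}
piece 5:b rests on {4:b}
minimal pieces: {0:y, 2:c}
ways to finish when only these pieces remain (= sum over removing one remaining piece with nothing left below it):
  1 left: {2}→1  {5}→1
  2 left: {2,5}→2  {4,5}→1
  3 left: {2,4,5}→3  {3,4,5}→1
  4 left: {1,3,4,5}→1  {2,3,4,5}→4
  placing 0:y first → 5 extensions
  placing 2:c first → 1 extensions
total linear extensions = 6

6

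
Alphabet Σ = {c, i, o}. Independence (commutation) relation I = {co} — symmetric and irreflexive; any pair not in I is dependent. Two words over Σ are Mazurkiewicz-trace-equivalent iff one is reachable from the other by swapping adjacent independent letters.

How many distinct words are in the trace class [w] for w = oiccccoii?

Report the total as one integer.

5

#0=o has no predecessor
#1=i depends on [0:o]
#2=c depends on [1:i]
#3=c depends on [2:c]
#4=c depends on [3:c]
#5=c depends on [4:c]
#6=o depends on [1:i]
#7=i depends on [5:c, 6:o]
#8=i depends on [7:i]
sources: [0:o]
N(rest) = Σ N(rest − s) over sources s of rest; N(one piece) = 1:
  size 1 → [8]=1
  size 2 → [7,8]=1
  size 3 → [5,7,8]=1  [6,7,8]=1
  size 4 → [4,5,7,8]=1  [5,6,7,8]=2
  size 5 → [3,4,5,7,8]=1  [4,5,6,7,8]=3
  size 6 → [2,3,4,5,7,8]=1  [3,4,5,6,7,8]=4
  size 7 → [2,3,4,5,6,7,8]=5
  first=0(o) contributes 5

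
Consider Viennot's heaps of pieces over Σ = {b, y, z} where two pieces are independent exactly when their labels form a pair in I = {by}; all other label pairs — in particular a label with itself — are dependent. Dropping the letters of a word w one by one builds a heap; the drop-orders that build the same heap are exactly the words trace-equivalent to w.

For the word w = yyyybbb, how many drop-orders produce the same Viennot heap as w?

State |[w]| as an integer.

#0=y has no predecessor
#1=y depends on [0:y]
#2=y depends on [1:y]
#3=y depends on [2:y]
#4=b has no predecessor
#5=b depends on [4:b]
#6=b depends on [5:b]
sources: [0:y, 4:b]
N(rest) = Σ N(rest − s) over sources s of rest; N(one piece) = 1:
  size 1 → [3]=1  [6]=1
  size 2 → [2,3]=1  [3,6]=2  [5,6]=1
  size 3 → [1,2,3]=1  [2,3,6]=3  [3,5,6]=3  [4,5,6]=1
  size 4 → [0,1,2,3]=1  [1,2,3,6]=4  [2,3,5,6]=6  [3,4,5,6]=4
  size 5 → [0,1,2,3,6]=5  [1,2,3,5,6]=10  [2,3,4,5,6]=10
  first=0(y) contributes 20
  first=4(b) contributes 15
|[w]| = 35

35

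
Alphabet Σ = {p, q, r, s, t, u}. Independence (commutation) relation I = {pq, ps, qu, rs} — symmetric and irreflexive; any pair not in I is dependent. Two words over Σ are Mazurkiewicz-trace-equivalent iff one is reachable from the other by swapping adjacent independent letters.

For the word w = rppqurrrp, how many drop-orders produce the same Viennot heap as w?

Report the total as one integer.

4

piece 0:r — minimal
piece 1:p rests on {0:r}
piece 2:p rests on {1:p}
piece 3:q rests on {0:r}
piece 4:u rests on {2:p}
piece 5:r rests on {3:q, 4:u}
piece 6:r rests on {5:r}
piece 7:r rests on {6:r}
piece 8:p rests on {7:r}
minimal pieces: {0:r}
ways to finish when only these pieces remain (= sum over removing one remaining piece with nothing left below it):
  1 left: {8}→1
  2 left: {7,8}→1
  3 left: {6,7,8}→1
  4 left: {5,6,7,8}→1
  5 left: {3,5,6,7,8}→1  {4,5,6,7,8}→1
  6 left: {2,4,5,6,7,8}→1  {3,4,5,6,7,8}→2
  7 left: {1,2,4,5,6,7,8}→1  {2,3,4,5,6,7,8}→3
  placing 0:r first → 4 extensions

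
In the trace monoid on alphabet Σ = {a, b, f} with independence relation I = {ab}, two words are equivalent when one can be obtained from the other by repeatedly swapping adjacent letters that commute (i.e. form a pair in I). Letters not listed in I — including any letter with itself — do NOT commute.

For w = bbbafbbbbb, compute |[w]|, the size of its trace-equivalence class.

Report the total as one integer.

4

piece 0:b — minimal
piece 1:b rests on {0:b}
piece 2:b rests on {1:b}
piece 3:a — minimal
piece 4:f rests on {2:b, 3:a}
piece 5:b rests on {4:f}
piece 6:b rests on {5:b}
piece 7:b rests on {6:b}
piece 8:b rests on {7:b}
piece 9:b rests on {8:b}
minimal pieces: {0:b, 3:a}
ways to finish when only these pieces remain (= sum over removing one remaining piece with nothing left below it):
  1 left: {9}→1
  2 left: {8,9}→1
  3 left: {7,8,9}→1
  4 left: {6,7,8,9}→1
  5 left: {5,6,7,8,9}→1
  6 left: {4,5,6,7,8,9}→1
  7 left: {2,4,5,6,7,8,9}→1  {3,4,5,6,7,8,9}→1
  8 left: {1,2,4,5,6,7,8,9}→1  {2,3,4,5,6,7,8,9}→2
  placing 0:b first → 3 extensions
  placing 3:a first → 1 extensions
total linear extensions = 4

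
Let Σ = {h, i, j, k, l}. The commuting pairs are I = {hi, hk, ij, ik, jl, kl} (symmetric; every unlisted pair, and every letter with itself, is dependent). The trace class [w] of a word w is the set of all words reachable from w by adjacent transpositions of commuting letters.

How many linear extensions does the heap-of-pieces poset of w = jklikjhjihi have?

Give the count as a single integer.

315

0(j) covers ∅
1(k) covers 0:j
2(l) covers ∅
3(i) covers 2:l
4(k) covers 1:k
5(j) covers 4:k
6(h) covers 2:l, 5:j
7(j) covers 6:h
8(i) covers 3:i
9(h) covers 7:j
10(i) covers 8:i
floor of heap: 0:j, 2:l
completions by unplaced set U, small U first (add the entries for U minus each lowest piece of U):
  |U|=1: {9}:1  {10}:1
  |U|=2: {7,9}:1  {8,10}:1  {9,10}:2
  |U|=3: {3,8,10}:1  {6,7,9}:1  {7,9,10}:3  {8,9,10}:3
  |U|=4: {3,8,9,10}:4  {5,6,7,9}:1  {6,7,9,10}:4  {7,8,9,10}:6
  |U|=5: {3,7,8,9,10}:10  {4,5,6,7,9}:1  {5,6,7,9,10}:5  {6,7,8,9,10}:10
  |U|=6: {1,4,5,6,7,9}:1  {3,6,7,8,9,10}:20  {4,5,6,7,9,10}:6  {5,6,7,8,9,10}:15
  |U|=7: {0,1,4,5,6,7,9}:1  {1,4,5,6,7,9,10}:7  {2,3,6,7,8,9,10}:20  {3,5,6,7,8,9,10}:35  {4,5,6,7,8,9,10}:21
  |U|=8: {0,1,4,5,6,7,9,10}:8  {1,4,5,6,7,8,9,10}:28  {2,3,5,6,7,8,9,10}:55  {3,4,5,6,7,8,9,10}:56
  |U|=9: {0,1,4,5,6,7,8,9,10}:36  {1,3,4,5,6,7,8,9,10}:84  {2,3,4,5,6,7,8,9,10}:111
  start at 0(j): 195
  start at 2(l): 120
sum over floor = 315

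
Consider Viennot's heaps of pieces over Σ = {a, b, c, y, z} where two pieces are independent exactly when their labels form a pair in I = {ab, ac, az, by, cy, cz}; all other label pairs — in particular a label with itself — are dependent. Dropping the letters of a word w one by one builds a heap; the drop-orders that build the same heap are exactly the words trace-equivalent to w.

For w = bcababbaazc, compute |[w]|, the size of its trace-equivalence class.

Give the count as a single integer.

660

drop 0:b onto floor
drop 1:c onto {0:b}
drop 2:a onto floor
drop 3:b onto {1:c}
drop 4:a onto {2:a}
drop 5:b onto {3:b}
drop 6:b onto {5:b}
drop 7:a onto {4:a}
drop 8:a onto {7:a}
drop 9:z onto {6:b}
drop 10:c onto {6:b}
ground layer = {0:b, 2:a}
drop-orders for the pieces not yet dropped (sum over which currently-grounded one goes next):
  1 to go: {8} 1  {9} 1  {10} 1
  2 to go: {7,8} 1  {8,9} 2  {8,10} 2  {9,10} 2
  3 to go: {4,7,8} 1  {6,9,10} 2  {7,8,9} 3  {7,8,10} 3  {8,9,10} 6
  4 to go: {2,4,7,8} 1  {4,7,8,9} 4  {4,7,8,10} 4  {5,6,9,10} 2  {6,8,9,10} 8  {7,8,9,10} 12
  5 to go: {2,4,7,8,9} 5  {2,4,7,8,10} 5  {3,5,6,9,10} 2  {4,7,8,9,10} 20  {5,6,8,9,10} 10  {6,7,8,9,10} 20
  6 to go: {1,3,5,6,9,10} 2  {2,4,7,8,9,10} 30  {3,5,6,8,9,10} 12  {4,6,7,8,9,10} 40  {5,6,7,8,9,10} 30
  7 to go: {0,1,3,5,6,9,10} 2  {1,3,5,6,8,9,10} 14  {2,4,6,7,8,9,10} 70  {3,5,6,7,8,9,10} 42  {4,5,6,7,8,9,10} 70
  8 to go: {0,1,3,5,6,8,9,10} 16  {1,3,5,6,7,8,9,10} 56  {2,4,5,6,7,8,9,10} 140  {3,4,5,6,7,8,9,10} 112
  9 to go: {0,1,3,5,6,7,8,9,10} 72  {1,3,4,5,6,7,8,9,10} 168  {2,3,4,5,6,7,8,9,10} 252
  if 0:b drops first: 420 orders
  if 2:a drops first: 240 orders
heap linearizations: 660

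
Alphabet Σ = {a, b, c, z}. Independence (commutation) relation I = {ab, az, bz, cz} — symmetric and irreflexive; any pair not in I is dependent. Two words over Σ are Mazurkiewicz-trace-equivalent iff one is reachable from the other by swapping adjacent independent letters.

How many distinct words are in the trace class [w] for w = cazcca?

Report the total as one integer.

6

piece 0:c — minimal
piece 1:a rests on {0:c}
piece 2:z — minimal
piece 3:c rests on {1:a}
piece 4:c rests on {3:c}
piece 5:a rests on {4:c}
minimal pieces: {0:c, 2:z}
ways to finish when only these pieces remain (= sum over removing one remaining piece with nothing left below it):
  1 left: {2}→1  {5}→1
  2 left: {2,5}→2  {4,5}→1
  3 left: {2,4,5}→3  {3,4,5}→1
  4 left: {1,3,4,5}→1  {2,3,4,5}→4
  placing 0:c first → 5 extensions
  placing 2:z first → 1 extensions
total linear extensions = 6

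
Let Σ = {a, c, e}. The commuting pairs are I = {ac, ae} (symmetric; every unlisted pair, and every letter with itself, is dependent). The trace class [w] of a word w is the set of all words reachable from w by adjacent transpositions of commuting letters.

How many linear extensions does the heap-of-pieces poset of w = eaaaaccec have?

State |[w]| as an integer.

piece 0:e — minimal
piece 1:a — minimal
piece 2:a rests on {1:a}
piece 3:a rests on {2:a}
piece 4:a rests on {3:a}
piece 5:c rests on {0:e}
piece 6:c rests on {5:c}
piece 7:e rests on {6:c}
piece 8:c rests on {7:e}
minimal pieces: {0:e, 1:a}
ways to finish when only these pieces remain (= sum over removing one remaining piece with nothing left below it):
  1 left: {4}→1  {8}→1
  2 left: {3,4}→1  {4,8}→2  {7,8}→1
  3 left: {2,3,4}→1  {3,4,8}→3  {4,7,8}→3  {6,7,8}→1
  4 left: {1,2,3,4}→1  {2,3,4,8}→4  {3,4,7,8}→6  {4,6,7,8}→4  {5,6,7,8}→1
  5 left: {0,5,6,7,8}→1  {1,2,3,4,8}→5  {2,3,4,7,8}→10  {3,4,6,7,8}→10  {4,5,6,7,8}→5
  6 left: {0,4,5,6,7,8}→6  {1,2,3,4,7,8}→15  {2,3,4,6,7,8}→20  {3,4,5,6,7,8}→15
  7 left: {0,3,4,5,6,7,8}→21  {1,2,3,4,6,7,8}→35  {2,3,4,5,6,7,8}→35
  placing 0:e first → 70 extensions
  placing 1:a first → 56 extensions
total linear extensions = 126

126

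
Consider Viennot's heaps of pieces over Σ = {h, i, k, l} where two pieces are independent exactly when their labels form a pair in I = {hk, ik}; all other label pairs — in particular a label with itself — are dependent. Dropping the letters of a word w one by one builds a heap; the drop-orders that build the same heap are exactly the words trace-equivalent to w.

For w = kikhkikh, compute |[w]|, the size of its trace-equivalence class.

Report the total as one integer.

#0=k has no predecessor
#1=i has no predecessor
#2=k depends on [0:k]
#3=h depends on [1:i]
#4=k depends on [2:k]
#5=i depends on [3:h]
#6=k depends on [4:k]
#7=h depends on [5:i]
sources: [0:k, 1:i]
N(rest) = Σ N(rest − s) over sources s of rest; N(one piece) = 1:
  size 1 → [6]=1  [7]=1
  size 2 → [4,6]=1  [5,7]=1  [6,7]=2
  size 3 → [2,4,6]=1  [3,5,7]=1  [4,6,7]=3  [5,6,7]=3
  size 4 → [0,2,4,6]=1  [1,3,5,7]=1  [2,4,6,7]=4  [3,5,6,7]=4  [4,5,6,7]=6
  size 5 → [0,2,4,6,7]=5  [1,3,5,6,7]=5  [2,4,5,6,7]=10  [3,4,5,6,7]=10
  size 6 → [0,2,4,5,6,7]=15  [1,3,4,5,6,7]=15  [2,3,4,5,6,7]=20
  first=0(k) contributes 35
  first=1(i) contributes 35
|[w]| = 70

70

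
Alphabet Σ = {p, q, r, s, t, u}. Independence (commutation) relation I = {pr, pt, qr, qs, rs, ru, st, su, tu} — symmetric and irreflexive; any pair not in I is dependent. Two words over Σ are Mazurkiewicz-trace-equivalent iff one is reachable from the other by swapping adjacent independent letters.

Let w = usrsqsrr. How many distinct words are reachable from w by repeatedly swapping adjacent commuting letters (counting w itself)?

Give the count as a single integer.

560

0(u) covers ∅
1(s) covers ∅
2(r) covers ∅
3(s) covers 1:s
4(q) covers 0:u
5(s) covers 3:s
6(r) covers 2:r
7(r) covers 6:r
floor of heap: 0:u, 1:s, 2:r
completions by unplaced set U, small U first (add the entries for U minus each lowest piece of U):
  |U|=1: {4}:1  {5}:1  {7}:1
  |U|=2: {0,4}:1  {3,5}:1  {4,5}:2  {4,7}:2  {5,7}:2  {6,7}:1
  |U|=3: {0,4,5}:3  {0,4,7}:3  {1,3,5}:1  {2,6,7}:1  {3,4,5}:3  {3,5,7}:3  {4,5,7}:6  {4,6,7}:3  {5,6,7}:3
  |U|=4: {0,3,4,5}:6  {0,4,5,7}:12  {0,4,6,7}:6  {1,3,4,5}:4  {1,3,5,7}:4  {2,4,6,7}:4  {2,5,6,7}:4  {3,4,5,7}:12  {3,5,6,7}:6  {4,5,6,7}:12
  |U|=5: {0,1,3,4,5}:10  {0,2,4,6,7}:10  {0,3,4,5,7}:30  {0,4,5,6,7}:30  {1,3,4,5,7}:20  {1,3,5,6,7}:10  {2,3,5,6,7}:10  {2,4,5,6,7}:20  {3,4,5,6,7}:30
  |U|=6: {0,1,3,4,5,7}:60  {0,2,4,5,6,7}:60  {0,3,4,5,6,7}:90  {1,2,3,5,6,7}:20  {1,3,4,5,6,7}:60  {2,3,4,5,6,7}:60
  start at 0(u): 140
  start at 1(s): 210
  start at 2(r): 210
sum over floor = 560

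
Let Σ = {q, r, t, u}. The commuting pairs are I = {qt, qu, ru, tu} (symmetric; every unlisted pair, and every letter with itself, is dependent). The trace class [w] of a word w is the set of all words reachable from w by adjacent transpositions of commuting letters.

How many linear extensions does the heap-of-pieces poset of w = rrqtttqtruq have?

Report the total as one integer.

165

#0=r has no predecessor
#1=r depends on [0:r]
#2=q depends on [1:r]
#3=t depends on [1:r]
#4=t depends on [3:t]
#5=t depends on [4:t]
#6=q depends on [2:q]
#7=t depends on [5:t]
#8=r depends on [6:q, 7:t]
#9=u has no predecessor
#10=q depends on [8:r]
sources: [0:r, 9:u]
N(rest) = Σ N(rest − s) over sources s of rest; N(one piece) = 1:
  size 1 → [9]=1  [10]=1
  size 2 → [8,10]=1  [9,10]=2
  size 3 → [6,8,10]=1  [7,8,10]=1  [8,9,10]=3
  size 4 → [2,6,8,10]=1  [5,7,8,10]=1  [6,7,8,10]=2  [6,8,9,10]=4  [7,8,9,10]=4
  size 5 → [2,6,7,8,10]=3  [2,6,8,9,10]=5  [4,5,7,8,10]=1  [5,6,7,8,10]=3  [5,7,8,9,10]=5  [6,7,8,9,10]=10
  size 6 → [2,5,6,7,8,10]=6  [2,6,7,8,9,10]=18  [3,4,5,7,8,10]=1  [4,5,6,7,8,10]=4  [4,5,7,8,9,10]=6  [5,6,7,8,9,10]=18
  size 7 → [2,4,5,6,7,8,10]=10  [2,5,6,7,8,9,10]=42  [3,4,5,6,7,8,10]=5  [3,4,5,7,8,9,10]=7  [4,5,6,7,8,9,10]=28
  size 8 → [2,3,4,5,6,7,8,10]=15  [2,4,5,6,7,8,9,10]=80  [3,4,5,6,7,8,9,10]=40
  size 9 → [1,2,3,4,5,6,7,8,10]=15  [2,3,4,5,6,7,8,9,10]=135
  first=0(r) contributes 150
  first=9(u) contributes 15
|[w]| = 165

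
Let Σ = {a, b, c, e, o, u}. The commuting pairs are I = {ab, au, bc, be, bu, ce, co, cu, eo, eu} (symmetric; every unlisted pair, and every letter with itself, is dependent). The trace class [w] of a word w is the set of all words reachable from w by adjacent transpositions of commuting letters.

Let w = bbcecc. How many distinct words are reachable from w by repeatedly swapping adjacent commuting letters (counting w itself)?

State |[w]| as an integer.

drop 0:b onto floor
drop 1:b onto {0:b}
drop 2:c onto floor
drop 3:e onto floor
drop 4:c onto {2:c}
drop 5:c onto {4:c}
ground layer = {0:b, 2:c, 3:e}
drop-orders for the pieces not yet dropped (sum over which currently-grounded one goes next):
  1 to go: {1} 1  {3} 1  {5} 1
  2 to go: {0,1} 1  {1,3} 2  {1,5} 2  {3,5} 2  {4,5} 1
  3 to go: {0,1,3} 3  {0,1,5} 3  {1,3,5} 6  {1,4,5} 3  {2,4,5} 1  {3,4,5} 3
  4 to go: {0,1,3,5} 12  {0,1,4,5} 6  {1,2,4,5} 4  {1,3,4,5} 12  {2,3,4,5} 4
  if 0:b drops first: 20 orders
  if 2:c drops first: 30 orders
  if 3:e drops first: 10 orders
heap linearizations: 60

60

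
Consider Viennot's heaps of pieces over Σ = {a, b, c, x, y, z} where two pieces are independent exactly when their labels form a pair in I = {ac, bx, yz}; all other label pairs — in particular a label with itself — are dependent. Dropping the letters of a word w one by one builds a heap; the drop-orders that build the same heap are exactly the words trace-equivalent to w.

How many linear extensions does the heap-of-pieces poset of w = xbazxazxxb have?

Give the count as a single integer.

6

piece 0:x — minimal
piece 1:b — minimal
piece 2:a rests on {0:x, 1:b}
piece 3:z rests on {2:a}
piece 4:x rests on {3:z}
piece 5:a rests on {4:x}
piece 6:z rests on {5:a}
piece 7:x rests on {6:z}
piece 8:x rests on {7:x}
piece 9:b rests on {6:z}
minimal pieces: {0:x, 1:b}
ways to finish when only these pieces remain (= sum over removing one remaining piece with nothing left below it):
  1 left: {8}→1  {9}→1
  2 left: {7,8}→1  {8,9}→2
  3 left: {7,8,9}→3
  4 left: {6,7,8,9}→3
  5 left: {5,6,7,8,9}→3
  6 left: {4,5,6,7,8,9}→3
  7 left: {3,4,5,6,7,8,9}→3
  8 left: {2,3,4,5,6,7,8,9}→3
  placing 0:x first → 3 extensions
  placing 1:b first → 3 extensions
total linear extensions = 6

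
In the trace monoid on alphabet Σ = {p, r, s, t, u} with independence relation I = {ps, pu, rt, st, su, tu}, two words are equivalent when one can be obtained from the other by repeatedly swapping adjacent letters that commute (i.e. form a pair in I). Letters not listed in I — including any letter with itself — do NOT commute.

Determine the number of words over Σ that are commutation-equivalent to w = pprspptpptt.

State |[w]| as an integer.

drop 0:p onto floor
drop 1:p onto {0:p}
drop 2:r onto {1:p}
drop 3:s onto {2:r}
drop 4:p onto {2:r}
drop 5:p onto {4:p}
drop 6:t onto {5:p}
drop 7:p onto {6:t}
drop 8:p onto {7:p}
drop 9:t onto {8:p}
drop 10:t onto {9:t}
ground layer = {0:p}
drop-orders for the pieces not yet dropped (sum over which currently-grounded one goes next):
  1 to go: {3} 1  {10} 1
  2 to go: {3,10} 2  {9,10} 1
  3 to go: {3,9,10} 3  {8,9,10} 1
  4 to go: {3,8,9,10} 4  {7,8,9,10} 1
  5 to go: {3,7,8,9,10} 5  {6,7,8,9,10} 1
  6 to go: {3,6,7,8,9,10} 6  {5,6,7,8,9,10} 1
  7 to go: {3,5,6,7,8,9,10} 7  {4,5,6,7,8,9,10} 1
  8 to go: {3,4,5,6,7,8,9,10} 8
  9 to go: {2,3,4,5,6,7,8,9,10} 8
  if 0:p drops first: 8 orders

8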